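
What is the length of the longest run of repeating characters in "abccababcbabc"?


Input: "abccababcbabc"
Scanning for longest run:
  Position 1 ('b'): new char, reset run to 1
  Position 2 ('c'): new char, reset run to 1
  Position 3 ('c'): continues run of 'c', length=2
  Position 4 ('a'): new char, reset run to 1
  Position 5 ('b'): new char, reset run to 1
  Position 6 ('a'): new char, reset run to 1
  Position 7 ('b'): new char, reset run to 1
  Position 8 ('c'): new char, reset run to 1
  Position 9 ('b'): new char, reset run to 1
  Position 10 ('a'): new char, reset run to 1
  Position 11 ('b'): new char, reset run to 1
  Position 12 ('c'): new char, reset run to 1
Longest run: 'c' with length 2

2


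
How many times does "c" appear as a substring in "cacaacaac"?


Searching for "c" in "cacaacaac"
Scanning each position:
  Position 0: "c" => MATCH
  Position 1: "a" => no
  Position 2: "c" => MATCH
  Position 3: "a" => no
  Position 4: "a" => no
  Position 5: "c" => MATCH
  Position 6: "a" => no
  Position 7: "a" => no
  Position 8: "c" => MATCH
Total occurrences: 4

4


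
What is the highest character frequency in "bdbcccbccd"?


Input: bdbcccbccd
Character counts:
  'b': 3
  'c': 5
  'd': 2
Maximum frequency: 5

5


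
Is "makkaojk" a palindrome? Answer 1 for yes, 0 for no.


Input: makkaojk
Reversed: kjoakkam
  Compare pos 0 ('m') with pos 7 ('k'): MISMATCH
  Compare pos 1 ('a') with pos 6 ('j'): MISMATCH
  Compare pos 2 ('k') with pos 5 ('o'): MISMATCH
  Compare pos 3 ('k') with pos 4 ('a'): MISMATCH
Result: not a palindrome

0


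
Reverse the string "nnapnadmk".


Input: nnapnadmk
Reading characters right to left:
  Position 8: 'k'
  Position 7: 'm'
  Position 6: 'd'
  Position 5: 'a'
  Position 4: 'n'
  Position 3: 'p'
  Position 2: 'a'
  Position 1: 'n'
  Position 0: 'n'
Reversed: kmdanpann

kmdanpann


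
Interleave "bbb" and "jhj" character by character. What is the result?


Interleaving "bbb" and "jhj":
  Position 0: 'b' from first, 'j' from second => "bj"
  Position 1: 'b' from first, 'h' from second => "bh"
  Position 2: 'b' from first, 'j' from second => "bj"
Result: bjbhbj

bjbhbj


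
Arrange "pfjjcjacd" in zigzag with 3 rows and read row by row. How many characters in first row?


Zigzag "pfjjcjacd" into 3 rows:
Placing characters:
  'p' => row 0
  'f' => row 1
  'j' => row 2
  'j' => row 1
  'c' => row 0
  'j' => row 1
  'a' => row 2
  'c' => row 1
  'd' => row 0
Rows:
  Row 0: "pcd"
  Row 1: "fjjc"
  Row 2: "ja"
First row length: 3

3


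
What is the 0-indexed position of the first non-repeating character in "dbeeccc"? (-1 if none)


Input: dbeeccc
Character frequencies:
  'b': 1
  'c': 3
  'd': 1
  'e': 2
Scanning left to right for freq == 1:
  Position 0 ('d'): unique! => answer = 0

0


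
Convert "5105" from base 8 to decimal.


Input: "5105" in base 8
Positional expansion:
  Digit '5' (value 5) x 8^3 = 2560
  Digit '1' (value 1) x 8^2 = 64
  Digit '0' (value 0) x 8^1 = 0
  Digit '5' (value 5) x 8^0 = 5
Sum = 2629

2629


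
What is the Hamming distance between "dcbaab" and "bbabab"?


Comparing "dcbaab" and "bbabab" position by position:
  Position 0: 'd' vs 'b' => differ
  Position 1: 'c' vs 'b' => differ
  Position 2: 'b' vs 'a' => differ
  Position 3: 'a' vs 'b' => differ
  Position 4: 'a' vs 'a' => same
  Position 5: 'b' vs 'b' => same
Total differences (Hamming distance): 4

4


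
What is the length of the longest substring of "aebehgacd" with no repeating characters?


Input: "aebehgacd"
Sliding window (track last position of each char):
  Position 0 ('a'): window [0,0] length 1 -- new best
  Position 1 ('e'): window [0,1] length 2 -- new best
  Position 2 ('b'): window [0,2] length 3 -- new best
  Position 3 ('e'): repeat (last at 1), move window start to 2
  Position 3 ('e'): window [2,3] length 2
  Position 4 ('h'): window [2,4] length 3
  Position 5 ('g'): window [2,5] length 4 -- new best
  Position 6 ('a'): window [2,6] length 5 -- new best
  Position 7 ('c'): window [2,7] length 6 -- new best
  Position 8 ('d'): window [2,8] length 7 -- new best
Longest substring with no repeats: "behgacd" with length 7

7


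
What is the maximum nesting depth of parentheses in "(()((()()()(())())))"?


Input: "(()((()()()(())())))"
Tracking depth:
  Position 0 '(': depth becomes 1
  Position 1 '(': depth becomes 2
  Position 2 ')': depth becomes 1
  Position 3 '(': depth becomes 2
  Position 4 '(': depth becomes 3
  Position 5 '(': depth becomes 4
  Position 6 ')': depth becomes 3
  Position 7 '(': depth becomes 4
  Position 8 ')': depth becomes 3
  Position 9 '(': depth becomes 4
  Position 10 ')': depth becomes 3
  Position 11 '(': depth becomes 4
  Position 12 '(': depth becomes 5
  Position 13 ')': depth becomes 4
  Position 14 ')': depth becomes 3
  Position 15 '(': depth becomes 4
  Position 16 ')': depth becomes 3
  Position 17 ')': depth becomes 2
  Position 18 ')': depth becomes 1
  Position 19 ')': depth becomes 0
Maximum depth reached: 5

5


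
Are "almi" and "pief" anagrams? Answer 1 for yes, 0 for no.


Strings: "almi", "pief"
Sorted first:  ailm
Sorted second: efip
Differ at position 0: 'a' vs 'e' => not anagrams

0


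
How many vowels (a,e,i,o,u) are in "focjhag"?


Input: focjhag
Checking each character:
  'f' at position 0: consonant
  'o' at position 1: vowel (running total: 1)
  'c' at position 2: consonant
  'j' at position 3: consonant
  'h' at position 4: consonant
  'a' at position 5: vowel (running total: 2)
  'g' at position 6: consonant
Total vowels: 2

2


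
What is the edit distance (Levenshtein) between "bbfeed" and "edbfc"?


Computing edit distance: "bbfeed" -> "edbfc"
DP table:
           e    d    b    f    c
      0    1    2    3    4    5
  b   1    1    2    2    3    4
  b   2    2    2    2    3    4
  f   3    3    3    3    2    3
  e   4    3    4    4    3    3
  e   5    4    4    5    4    4
  d   6    5    4    5    5    5
Edit distance = dp[6][5] = 5

5


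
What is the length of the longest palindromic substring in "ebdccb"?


Input: "ebdccb"
Checking substrings for palindromes:
  [3:5] "cc" (len 2) => palindrome
Longest palindromic substring: "cc" with length 2

2


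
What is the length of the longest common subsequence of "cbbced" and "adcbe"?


LCS of "cbbced" and "adcbe"
DP table:
           a    d    c    b    e
      0    0    0    0    0    0
  c   0    0    0    1    1    1
  b   0    0    0    1    2    2
  b   0    0    0    1    2    2
  c   0    0    0    1    2    2
  e   0    0    0    1    2    3
  d   0    0    1    1    2    3
LCS length = dp[6][5] = 3

3


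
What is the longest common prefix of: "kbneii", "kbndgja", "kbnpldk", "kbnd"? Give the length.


Words: kbneii, kbndgja, kbnpldk, kbnd
  Position 0: all 'k' => match
  Position 1: all 'b' => match
  Position 2: all 'n' => match
  Position 3: ('e', 'd', 'p', 'd') => mismatch, stop
LCP = "kbn" (length 3)

3


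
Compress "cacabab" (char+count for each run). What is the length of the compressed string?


Input: cacabab
Runs:
  'c' x 1 => "c1"
  'a' x 1 => "a1"
  'c' x 1 => "c1"
  'a' x 1 => "a1"
  'b' x 1 => "b1"
  'a' x 1 => "a1"
  'b' x 1 => "b1"
Compressed: "c1a1c1a1b1a1b1"
Compressed length: 14

14


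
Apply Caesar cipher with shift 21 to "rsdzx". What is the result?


Caesar cipher: shift "rsdzx" by 21
  'r' (pos 17) + 21 = pos 12 = 'm'
  's' (pos 18) + 21 = pos 13 = 'n'
  'd' (pos 3) + 21 = pos 24 = 'y'
  'z' (pos 25) + 21 = pos 20 = 'u'
  'x' (pos 23) + 21 = pos 18 = 's'
Result: mnyus

mnyus


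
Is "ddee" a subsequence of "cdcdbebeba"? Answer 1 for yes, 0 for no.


Check if "ddee" is a subsequence of "cdcdbebeba"
Greedy scan:
  Position 0 ('c'): no match needed
  Position 1 ('d'): matches sub[0] = 'd'
  Position 2 ('c'): no match needed
  Position 3 ('d'): matches sub[1] = 'd'
  Position 4 ('b'): no match needed
  Position 5 ('e'): matches sub[2] = 'e'
  Position 6 ('b'): no match needed
  Position 7 ('e'): matches sub[3] = 'e'
  Position 8 ('b'): no match needed
  Position 9 ('a'): no match needed
All 4 characters matched => is a subsequence

1


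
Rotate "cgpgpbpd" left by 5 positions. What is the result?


Input: "cgpgpbpd", rotate left by 5
First 5 characters: "cgpgp"
Remaining characters: "bpd"
Concatenate remaining + first: "bpd" + "cgpgp" = "bpdcgpgp"

bpdcgpgp


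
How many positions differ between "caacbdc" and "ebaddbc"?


Comparing "caacbdc" and "ebaddbc" position by position:
  Position 0: 'c' vs 'e' => DIFFER
  Position 1: 'a' vs 'b' => DIFFER
  Position 2: 'a' vs 'a' => same
  Position 3: 'c' vs 'd' => DIFFER
  Position 4: 'b' vs 'd' => DIFFER
  Position 5: 'd' vs 'b' => DIFFER
  Position 6: 'c' vs 'c' => same
Positions that differ: 5

5


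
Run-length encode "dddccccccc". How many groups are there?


Input: dddccccccc
Scanning for consecutive runs:
  Group 1: 'd' x 3 (positions 0-2)
  Group 2: 'c' x 7 (positions 3-9)
Total groups: 2

2


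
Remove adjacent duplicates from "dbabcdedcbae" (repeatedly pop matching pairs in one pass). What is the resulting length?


Input: dbabcdedcbae
Stack-based adjacent duplicate removal:
  Read 'd': push. Stack: d
  Read 'b': push. Stack: db
  Read 'a': push. Stack: dba
  Read 'b': push. Stack: dbab
  Read 'c': push. Stack: dbabc
  Read 'd': push. Stack: dbabcd
  Read 'e': push. Stack: dbabcde
  Read 'd': push. Stack: dbabcded
  Read 'c': push. Stack: dbabcdedc
  Read 'b': push. Stack: dbabcdedcb
  Read 'a': push. Stack: dbabcdedcba
  Read 'e': push. Stack: dbabcdedcbae
Final stack: "dbabcdedcbae" (length 12)

12


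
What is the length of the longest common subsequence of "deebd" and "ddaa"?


LCS of "deebd" and "ddaa"
DP table:
           d    d    a    a
      0    0    0    0    0
  d   0    1    1    1    1
  e   0    1    1    1    1
  e   0    1    1    1    1
  b   0    1    1    1    1
  d   0    1    2    2    2
LCS length = dp[5][4] = 2

2


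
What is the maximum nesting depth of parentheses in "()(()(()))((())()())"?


Input: "()(()(()))((())()())"
Tracking depth:
  Position 0 '(': depth becomes 1
  Position 1 ')': depth becomes 0
  Position 2 '(': depth becomes 1
  Position 3 '(': depth becomes 2
  Position 4 ')': depth becomes 1
  Position 5 '(': depth becomes 2
  Position 6 '(': depth becomes 3
  Position 7 ')': depth becomes 2
  Position 8 ')': depth becomes 1
  Position 9 ')': depth becomes 0
  Position 10 '(': depth becomes 1
  Position 11 '(': depth becomes 2
  Position 12 '(': depth becomes 3
  Position 13 ')': depth becomes 2
  Position 14 ')': depth becomes 1
  Position 15 '(': depth becomes 2
  Position 16 ')': depth becomes 1
  Position 17 '(': depth becomes 2
  Position 18 ')': depth becomes 1
  Position 19 ')': depth becomes 0
Maximum depth reached: 3

3


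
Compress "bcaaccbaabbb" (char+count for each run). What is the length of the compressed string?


Input: bcaaccbaabbb
Runs:
  'b' x 1 => "b1"
  'c' x 1 => "c1"
  'a' x 2 => "a2"
  'c' x 2 => "c2"
  'b' x 1 => "b1"
  'a' x 2 => "a2"
  'b' x 3 => "b3"
Compressed: "b1c1a2c2b1a2b3"
Compressed length: 14

14


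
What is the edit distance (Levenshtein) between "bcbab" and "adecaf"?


Computing edit distance: "bcbab" -> "adecaf"
DP table:
           a    d    e    c    a    f
      0    1    2    3    4    5    6
  b   1    1    2    3    4    5    6
  c   2    2    2    3    3    4    5
  b   3    3    3    3    4    4    5
  a   4    3    4    4    4    4    5
  b   5    4    4    5    5    5    5
Edit distance = dp[5][6] = 5

5


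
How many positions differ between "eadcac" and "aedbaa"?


Comparing "eadcac" and "aedbaa" position by position:
  Position 0: 'e' vs 'a' => DIFFER
  Position 1: 'a' vs 'e' => DIFFER
  Position 2: 'd' vs 'd' => same
  Position 3: 'c' vs 'b' => DIFFER
  Position 4: 'a' vs 'a' => same
  Position 5: 'c' vs 'a' => DIFFER
Positions that differ: 4

4


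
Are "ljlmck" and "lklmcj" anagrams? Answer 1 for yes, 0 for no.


Strings: "ljlmck", "lklmcj"
Sorted first:  cjkllm
Sorted second: cjkllm
Sorted forms match => anagrams

1


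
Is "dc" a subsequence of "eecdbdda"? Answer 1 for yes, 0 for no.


Check if "dc" is a subsequence of "eecdbdda"
Greedy scan:
  Position 0 ('e'): no match needed
  Position 1 ('e'): no match needed
  Position 2 ('c'): no match needed
  Position 3 ('d'): matches sub[0] = 'd'
  Position 4 ('b'): no match needed
  Position 5 ('d'): no match needed
  Position 6 ('d'): no match needed
  Position 7 ('a'): no match needed
Only matched 1/2 characters => not a subsequence

0


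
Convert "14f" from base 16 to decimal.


Input: "14f" in base 16
Positional expansion:
  Digit '1' (value 1) x 16^2 = 256
  Digit '4' (value 4) x 16^1 = 64
  Digit 'f' (value 15) x 16^0 = 15
Sum = 335

335


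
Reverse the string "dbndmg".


Input: dbndmg
Reading characters right to left:
  Position 5: 'g'
  Position 4: 'm'
  Position 3: 'd'
  Position 2: 'n'
  Position 1: 'b'
  Position 0: 'd'
Reversed: gmdnbd

gmdnbd


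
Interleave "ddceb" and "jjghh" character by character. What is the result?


Interleaving "ddceb" and "jjghh":
  Position 0: 'd' from first, 'j' from second => "dj"
  Position 1: 'd' from first, 'j' from second => "dj"
  Position 2: 'c' from first, 'g' from second => "cg"
  Position 3: 'e' from first, 'h' from second => "eh"
  Position 4: 'b' from first, 'h' from second => "bh"
Result: djdjcgehbh

djdjcgehbh


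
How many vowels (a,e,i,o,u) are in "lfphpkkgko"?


Input: lfphpkkgko
Checking each character:
  'l' at position 0: consonant
  'f' at position 1: consonant
  'p' at position 2: consonant
  'h' at position 3: consonant
  'p' at position 4: consonant
  'k' at position 5: consonant
  'k' at position 6: consonant
  'g' at position 7: consonant
  'k' at position 8: consonant
  'o' at position 9: vowel (running total: 1)
Total vowels: 1

1


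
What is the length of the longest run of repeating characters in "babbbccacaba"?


Input: "babbbccacaba"
Scanning for longest run:
  Position 1 ('a'): new char, reset run to 1
  Position 2 ('b'): new char, reset run to 1
  Position 3 ('b'): continues run of 'b', length=2
  Position 4 ('b'): continues run of 'b', length=3
  Position 5 ('c'): new char, reset run to 1
  Position 6 ('c'): continues run of 'c', length=2
  Position 7 ('a'): new char, reset run to 1
  Position 8 ('c'): new char, reset run to 1
  Position 9 ('a'): new char, reset run to 1
  Position 10 ('b'): new char, reset run to 1
  Position 11 ('a'): new char, reset run to 1
Longest run: 'b' with length 3

3


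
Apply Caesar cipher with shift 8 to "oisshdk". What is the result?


Caesar cipher: shift "oisshdk" by 8
  'o' (pos 14) + 8 = pos 22 = 'w'
  'i' (pos 8) + 8 = pos 16 = 'q'
  's' (pos 18) + 8 = pos 0 = 'a'
  's' (pos 18) + 8 = pos 0 = 'a'
  'h' (pos 7) + 8 = pos 15 = 'p'
  'd' (pos 3) + 8 = pos 11 = 'l'
  'k' (pos 10) + 8 = pos 18 = 's'
Result: wqaapls

wqaapls


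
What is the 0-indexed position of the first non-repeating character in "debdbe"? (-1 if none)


Input: debdbe
Character frequencies:
  'b': 2
  'd': 2
  'e': 2
Scanning left to right for freq == 1:
  Position 0 ('d'): freq=2, skip
  Position 1 ('e'): freq=2, skip
  Position 2 ('b'): freq=2, skip
  Position 3 ('d'): freq=2, skip
  Position 4 ('b'): freq=2, skip
  Position 5 ('e'): freq=2, skip
  No unique character found => answer = -1

-1


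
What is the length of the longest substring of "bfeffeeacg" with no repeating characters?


Input: "bfeffeeacg"
Sliding window (track last position of each char):
  Position 0 ('b'): window [0,0] length 1 -- new best
  Position 1 ('f'): window [0,1] length 2 -- new best
  Position 2 ('e'): window [0,2] length 3 -- new best
  Position 3 ('f'): repeat (last at 1), move window start to 2
  Position 3 ('f'): window [2,3] length 2
  Position 4 ('f'): repeat (last at 3), move window start to 4
  Position 4 ('f'): window [4,4] length 1
  Position 5 ('e'): window [4,5] length 2
  Position 6 ('e'): repeat (last at 5), move window start to 6
  Position 6 ('e'): window [6,6] length 1
  Position 7 ('a'): window [6,7] length 2
  Position 8 ('c'): window [6,8] length 3
  Position 9 ('g'): window [6,9] length 4 -- new best
Longest substring with no repeats: "eacg" with length 4

4


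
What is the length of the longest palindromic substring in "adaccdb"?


Input: "adaccdb"
Checking substrings for palindromes:
  [0:3] "ada" (len 3) => palindrome
  [3:5] "cc" (len 2) => palindrome
Longest palindromic substring: "ada" with length 3

3


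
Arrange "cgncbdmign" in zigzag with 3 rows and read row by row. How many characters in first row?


Zigzag "cgncbdmign" into 3 rows:
Placing characters:
  'c' => row 0
  'g' => row 1
  'n' => row 2
  'c' => row 1
  'b' => row 0
  'd' => row 1
  'm' => row 2
  'i' => row 1
  'g' => row 0
  'n' => row 1
Rows:
  Row 0: "cbg"
  Row 1: "gcdin"
  Row 2: "nm"
First row length: 3

3


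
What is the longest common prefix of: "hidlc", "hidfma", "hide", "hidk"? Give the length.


Words: hidlc, hidfma, hide, hidk
  Position 0: all 'h' => match
  Position 1: all 'i' => match
  Position 2: all 'd' => match
  Position 3: ('l', 'f', 'e', 'k') => mismatch, stop
LCP = "hid" (length 3)

3


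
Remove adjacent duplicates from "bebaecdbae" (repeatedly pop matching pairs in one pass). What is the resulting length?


Input: bebaecdbae
Stack-based adjacent duplicate removal:
  Read 'b': push. Stack: b
  Read 'e': push. Stack: be
  Read 'b': push. Stack: beb
  Read 'a': push. Stack: beba
  Read 'e': push. Stack: bebae
  Read 'c': push. Stack: bebaec
  Read 'd': push. Stack: bebaecd
  Read 'b': push. Stack: bebaecdb
  Read 'a': push. Stack: bebaecdba
  Read 'e': push. Stack: bebaecdbae
Final stack: "bebaecdbae" (length 10)

10


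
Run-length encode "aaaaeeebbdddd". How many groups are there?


Input: aaaaeeebbdddd
Scanning for consecutive runs:
  Group 1: 'a' x 4 (positions 0-3)
  Group 2: 'e' x 3 (positions 4-6)
  Group 3: 'b' x 2 (positions 7-8)
  Group 4: 'd' x 4 (positions 9-12)
Total groups: 4

4


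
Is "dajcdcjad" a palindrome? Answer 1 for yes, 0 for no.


Input: dajcdcjad
Reversed: dajcdcjad
  Compare pos 0 ('d') with pos 8 ('d'): match
  Compare pos 1 ('a') with pos 7 ('a'): match
  Compare pos 2 ('j') with pos 6 ('j'): match
  Compare pos 3 ('c') with pos 5 ('c'): match
Result: palindrome

1


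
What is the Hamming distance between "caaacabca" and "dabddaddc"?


Comparing "caaacabca" and "dabddaddc" position by position:
  Position 0: 'c' vs 'd' => differ
  Position 1: 'a' vs 'a' => same
  Position 2: 'a' vs 'b' => differ
  Position 3: 'a' vs 'd' => differ
  Position 4: 'c' vs 'd' => differ
  Position 5: 'a' vs 'a' => same
  Position 6: 'b' vs 'd' => differ
  Position 7: 'c' vs 'd' => differ
  Position 8: 'a' vs 'c' => differ
Total differences (Hamming distance): 7

7


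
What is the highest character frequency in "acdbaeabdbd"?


Input: acdbaeabdbd
Character counts:
  'a': 3
  'b': 3
  'c': 1
  'd': 3
  'e': 1
Maximum frequency: 3

3


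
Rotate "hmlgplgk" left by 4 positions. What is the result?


Input: "hmlgplgk", rotate left by 4
First 4 characters: "hmlg"
Remaining characters: "plgk"
Concatenate remaining + first: "plgk" + "hmlg" = "plgkhmlg"

plgkhmlg


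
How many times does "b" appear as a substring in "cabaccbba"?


Searching for "b" in "cabaccbba"
Scanning each position:
  Position 0: "c" => no
  Position 1: "a" => no
  Position 2: "b" => MATCH
  Position 3: "a" => no
  Position 4: "c" => no
  Position 5: "c" => no
  Position 6: "b" => MATCH
  Position 7: "b" => MATCH
  Position 8: "a" => no
Total occurrences: 3

3


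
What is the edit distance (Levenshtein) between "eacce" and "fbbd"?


Computing edit distance: "eacce" -> "fbbd"
DP table:
           f    b    b    d
      0    1    2    3    4
  e   1    1    2    3    4
  a   2    2    2    3    4
  c   3    3    3    3    4
  c   4    4    4    4    4
  e   5    5    5    5    5
Edit distance = dp[5][4] = 5

5


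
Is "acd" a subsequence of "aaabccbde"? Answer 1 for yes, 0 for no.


Check if "acd" is a subsequence of "aaabccbde"
Greedy scan:
  Position 0 ('a'): matches sub[0] = 'a'
  Position 1 ('a'): no match needed
  Position 2 ('a'): no match needed
  Position 3 ('b'): no match needed
  Position 4 ('c'): matches sub[1] = 'c'
  Position 5 ('c'): no match needed
  Position 6 ('b'): no match needed
  Position 7 ('d'): matches sub[2] = 'd'
  Position 8 ('e'): no match needed
All 3 characters matched => is a subsequence

1


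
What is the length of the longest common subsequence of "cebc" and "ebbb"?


LCS of "cebc" and "ebbb"
DP table:
           e    b    b    b
      0    0    0    0    0
  c   0    0    0    0    0
  e   0    1    1    1    1
  b   0    1    2    2    2
  c   0    1    2    2    2
LCS length = dp[4][4] = 2

2


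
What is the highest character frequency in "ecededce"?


Input: ecededce
Character counts:
  'c': 2
  'd': 2
  'e': 4
Maximum frequency: 4

4


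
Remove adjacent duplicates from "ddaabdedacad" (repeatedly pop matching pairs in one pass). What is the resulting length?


Input: ddaabdedacad
Stack-based adjacent duplicate removal:
  Read 'd': push. Stack: d
  Read 'd': matches stack top 'd' => pop. Stack: (empty)
  Read 'a': push. Stack: a
  Read 'a': matches stack top 'a' => pop. Stack: (empty)
  Read 'b': push. Stack: b
  Read 'd': push. Stack: bd
  Read 'e': push. Stack: bde
  Read 'd': push. Stack: bded
  Read 'a': push. Stack: bdeda
  Read 'c': push. Stack: bdedac
  Read 'a': push. Stack: bdedaca
  Read 'd': push. Stack: bdedacad
Final stack: "bdedacad" (length 8)

8


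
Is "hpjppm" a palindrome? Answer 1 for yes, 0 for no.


Input: hpjppm
Reversed: mppjph
  Compare pos 0 ('h') with pos 5 ('m'): MISMATCH
  Compare pos 1 ('p') with pos 4 ('p'): match
  Compare pos 2 ('j') with pos 3 ('p'): MISMATCH
Result: not a palindrome

0


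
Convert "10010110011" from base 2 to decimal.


Input: "10010110011" in base 2
Positional expansion:
  Digit '1' (value 1) x 2^10 = 1024
  Digit '0' (value 0) x 2^9 = 0
  Digit '0' (value 0) x 2^8 = 0
  Digit '1' (value 1) x 2^7 = 128
  Digit '0' (value 0) x 2^6 = 0
  Digit '1' (value 1) x 2^5 = 32
  Digit '1' (value 1) x 2^4 = 16
  Digit '0' (value 0) x 2^3 = 0
  Digit '0' (value 0) x 2^2 = 0
  Digit '1' (value 1) x 2^1 = 2
  Digit '1' (value 1) x 2^0 = 1
Sum = 1203

1203


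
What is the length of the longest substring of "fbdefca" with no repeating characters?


Input: "fbdefca"
Sliding window (track last position of each char):
  Position 0 ('f'): window [0,0] length 1 -- new best
  Position 1 ('b'): window [0,1] length 2 -- new best
  Position 2 ('d'): window [0,2] length 3 -- new best
  Position 3 ('e'): window [0,3] length 4 -- new best
  Position 4 ('f'): repeat (last at 0), move window start to 1
  Position 4 ('f'): window [1,4] length 4
  Position 5 ('c'): window [1,5] length 5 -- new best
  Position 6 ('a'): window [1,6] length 6 -- new best
Longest substring with no repeats: "bdefca" with length 6

6


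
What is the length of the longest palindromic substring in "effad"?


Input: "effad"
Checking substrings for palindromes:
  [1:3] "ff" (len 2) => palindrome
Longest palindromic substring: "ff" with length 2

2


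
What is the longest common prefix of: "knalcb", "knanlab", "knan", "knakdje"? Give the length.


Words: knalcb, knanlab, knan, knakdje
  Position 0: all 'k' => match
  Position 1: all 'n' => match
  Position 2: all 'a' => match
  Position 3: ('l', 'n', 'n', 'k') => mismatch, stop
LCP = "kna" (length 3)

3


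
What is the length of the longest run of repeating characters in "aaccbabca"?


Input: "aaccbabca"
Scanning for longest run:
  Position 1 ('a'): continues run of 'a', length=2
  Position 2 ('c'): new char, reset run to 1
  Position 3 ('c'): continues run of 'c', length=2
  Position 4 ('b'): new char, reset run to 1
  Position 5 ('a'): new char, reset run to 1
  Position 6 ('b'): new char, reset run to 1
  Position 7 ('c'): new char, reset run to 1
  Position 8 ('a'): new char, reset run to 1
Longest run: 'a' with length 2

2


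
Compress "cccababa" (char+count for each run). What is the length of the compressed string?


Input: cccababa
Runs:
  'c' x 3 => "c3"
  'a' x 1 => "a1"
  'b' x 1 => "b1"
  'a' x 1 => "a1"
  'b' x 1 => "b1"
  'a' x 1 => "a1"
Compressed: "c3a1b1a1b1a1"
Compressed length: 12

12


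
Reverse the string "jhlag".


Input: jhlag
Reading characters right to left:
  Position 4: 'g'
  Position 3: 'a'
  Position 2: 'l'
  Position 1: 'h'
  Position 0: 'j'
Reversed: galhj

galhj


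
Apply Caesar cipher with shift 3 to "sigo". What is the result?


Caesar cipher: shift "sigo" by 3
  's' (pos 18) + 3 = pos 21 = 'v'
  'i' (pos 8) + 3 = pos 11 = 'l'
  'g' (pos 6) + 3 = pos 9 = 'j'
  'o' (pos 14) + 3 = pos 17 = 'r'
Result: vljr

vljr


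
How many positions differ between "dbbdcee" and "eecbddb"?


Comparing "dbbdcee" and "eecbddb" position by position:
  Position 0: 'd' vs 'e' => DIFFER
  Position 1: 'b' vs 'e' => DIFFER
  Position 2: 'b' vs 'c' => DIFFER
  Position 3: 'd' vs 'b' => DIFFER
  Position 4: 'c' vs 'd' => DIFFER
  Position 5: 'e' vs 'd' => DIFFER
  Position 6: 'e' vs 'b' => DIFFER
Positions that differ: 7

7


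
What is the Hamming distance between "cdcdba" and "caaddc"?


Comparing "cdcdba" and "caaddc" position by position:
  Position 0: 'c' vs 'c' => same
  Position 1: 'd' vs 'a' => differ
  Position 2: 'c' vs 'a' => differ
  Position 3: 'd' vs 'd' => same
  Position 4: 'b' vs 'd' => differ
  Position 5: 'a' vs 'c' => differ
Total differences (Hamming distance): 4

4


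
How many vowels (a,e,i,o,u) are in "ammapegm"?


Input: ammapegm
Checking each character:
  'a' at position 0: vowel (running total: 1)
  'm' at position 1: consonant
  'm' at position 2: consonant
  'a' at position 3: vowel (running total: 2)
  'p' at position 4: consonant
  'e' at position 5: vowel (running total: 3)
  'g' at position 6: consonant
  'm' at position 7: consonant
Total vowels: 3

3


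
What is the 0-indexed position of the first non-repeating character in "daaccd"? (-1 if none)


Input: daaccd
Character frequencies:
  'a': 2
  'c': 2
  'd': 2
Scanning left to right for freq == 1:
  Position 0 ('d'): freq=2, skip
  Position 1 ('a'): freq=2, skip
  Position 2 ('a'): freq=2, skip
  Position 3 ('c'): freq=2, skip
  Position 4 ('c'): freq=2, skip
  Position 5 ('d'): freq=2, skip
  No unique character found => answer = -1

-1


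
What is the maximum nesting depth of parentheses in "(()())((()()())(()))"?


Input: "(()())((()()())(()))"
Tracking depth:
  Position 0 '(': depth becomes 1
  Position 1 '(': depth becomes 2
  Position 2 ')': depth becomes 1
  Position 3 '(': depth becomes 2
  Position 4 ')': depth becomes 1
  Position 5 ')': depth becomes 0
  Position 6 '(': depth becomes 1
  Position 7 '(': depth becomes 2
  Position 8 '(': depth becomes 3
  Position 9 ')': depth becomes 2
  Position 10 '(': depth becomes 3
  Position 11 ')': depth becomes 2
  Position 12 '(': depth becomes 3
  Position 13 ')': depth becomes 2
  Position 14 ')': depth becomes 1
  Position 15 '(': depth becomes 2
  Position 16 '(': depth becomes 3
  Position 17 ')': depth becomes 2
  Position 18 ')': depth becomes 1
  Position 19 ')': depth becomes 0
Maximum depth reached: 3

3


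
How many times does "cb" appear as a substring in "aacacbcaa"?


Searching for "cb" in "aacacbcaa"
Scanning each position:
  Position 0: "aa" => no
  Position 1: "ac" => no
  Position 2: "ca" => no
  Position 3: "ac" => no
  Position 4: "cb" => MATCH
  Position 5: "bc" => no
  Position 6: "ca" => no
  Position 7: "aa" => no
Total occurrences: 1

1


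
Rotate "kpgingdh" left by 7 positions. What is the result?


Input: "kpgingdh", rotate left by 7
First 7 characters: "kpgingd"
Remaining characters: "h"
Concatenate remaining + first: "h" + "kpgingd" = "hkpgingd"

hkpgingd


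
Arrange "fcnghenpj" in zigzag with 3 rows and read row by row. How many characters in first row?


Zigzag "fcnghenpj" into 3 rows:
Placing characters:
  'f' => row 0
  'c' => row 1
  'n' => row 2
  'g' => row 1
  'h' => row 0
  'e' => row 1
  'n' => row 2
  'p' => row 1
  'j' => row 0
Rows:
  Row 0: "fhj"
  Row 1: "cgep"
  Row 2: "nn"
First row length: 3

3


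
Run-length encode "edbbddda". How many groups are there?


Input: edbbddda
Scanning for consecutive runs:
  Group 1: 'e' x 1 (positions 0-0)
  Group 2: 'd' x 1 (positions 1-1)
  Group 3: 'b' x 2 (positions 2-3)
  Group 4: 'd' x 3 (positions 4-6)
  Group 5: 'a' x 1 (positions 7-7)
Total groups: 5

5


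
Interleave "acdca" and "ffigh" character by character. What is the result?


Interleaving "acdca" and "ffigh":
  Position 0: 'a' from first, 'f' from second => "af"
  Position 1: 'c' from first, 'f' from second => "cf"
  Position 2: 'd' from first, 'i' from second => "di"
  Position 3: 'c' from first, 'g' from second => "cg"
  Position 4: 'a' from first, 'h' from second => "ah"
Result: afcfdicgah

afcfdicgah


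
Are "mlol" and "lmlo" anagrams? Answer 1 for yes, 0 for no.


Strings: "mlol", "lmlo"
Sorted first:  llmo
Sorted second: llmo
Sorted forms match => anagrams

1


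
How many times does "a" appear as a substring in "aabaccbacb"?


Searching for "a" in "aabaccbacb"
Scanning each position:
  Position 0: "a" => MATCH
  Position 1: "a" => MATCH
  Position 2: "b" => no
  Position 3: "a" => MATCH
  Position 4: "c" => no
  Position 5: "c" => no
  Position 6: "b" => no
  Position 7: "a" => MATCH
  Position 8: "c" => no
  Position 9: "b" => no
Total occurrences: 4

4


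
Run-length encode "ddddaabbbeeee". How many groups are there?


Input: ddddaabbbeeee
Scanning for consecutive runs:
  Group 1: 'd' x 4 (positions 0-3)
  Group 2: 'a' x 2 (positions 4-5)
  Group 3: 'b' x 3 (positions 6-8)
  Group 4: 'e' x 4 (positions 9-12)
Total groups: 4

4


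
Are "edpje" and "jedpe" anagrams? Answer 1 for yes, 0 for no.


Strings: "edpje", "jedpe"
Sorted first:  deejp
Sorted second: deejp
Sorted forms match => anagrams

1


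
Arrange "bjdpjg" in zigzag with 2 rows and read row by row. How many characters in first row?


Zigzag "bjdpjg" into 2 rows:
Placing characters:
  'b' => row 0
  'j' => row 1
  'd' => row 0
  'p' => row 1
  'j' => row 0
  'g' => row 1
Rows:
  Row 0: "bdj"
  Row 1: "jpg"
First row length: 3

3


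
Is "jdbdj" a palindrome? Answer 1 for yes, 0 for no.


Input: jdbdj
Reversed: jdbdj
  Compare pos 0 ('j') with pos 4 ('j'): match
  Compare pos 1 ('d') with pos 3 ('d'): match
Result: palindrome

1


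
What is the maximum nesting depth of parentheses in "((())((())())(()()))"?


Input: "((())((())())(()()))"
Tracking depth:
  Position 0 '(': depth becomes 1
  Position 1 '(': depth becomes 2
  Position 2 '(': depth becomes 3
  Position 3 ')': depth becomes 2
  Position 4 ')': depth becomes 1
  Position 5 '(': depth becomes 2
  Position 6 '(': depth becomes 3
  Position 7 '(': depth becomes 4
  Position 8 ')': depth becomes 3
  Position 9 ')': depth becomes 2
  Position 10 '(': depth becomes 3
  Position 11 ')': depth becomes 2
  Position 12 ')': depth becomes 1
  Position 13 '(': depth becomes 2
  Position 14 '(': depth becomes 3
  Position 15 ')': depth becomes 2
  Position 16 '(': depth becomes 3
  Position 17 ')': depth becomes 2
  Position 18 ')': depth becomes 1
  Position 19 ')': depth becomes 0
Maximum depth reached: 4

4


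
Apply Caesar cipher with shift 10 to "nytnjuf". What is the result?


Caesar cipher: shift "nytnjuf" by 10
  'n' (pos 13) + 10 = pos 23 = 'x'
  'y' (pos 24) + 10 = pos 8 = 'i'
  't' (pos 19) + 10 = pos 3 = 'd'
  'n' (pos 13) + 10 = pos 23 = 'x'
  'j' (pos 9) + 10 = pos 19 = 't'
  'u' (pos 20) + 10 = pos 4 = 'e'
  'f' (pos 5) + 10 = pos 15 = 'p'
Result: xidxtep

xidxtep


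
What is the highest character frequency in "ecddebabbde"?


Input: ecddebabbde
Character counts:
  'a': 1
  'b': 3
  'c': 1
  'd': 3
  'e': 3
Maximum frequency: 3

3


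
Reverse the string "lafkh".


Input: lafkh
Reading characters right to left:
  Position 4: 'h'
  Position 3: 'k'
  Position 2: 'f'
  Position 1: 'a'
  Position 0: 'l'
Reversed: hkfal

hkfal


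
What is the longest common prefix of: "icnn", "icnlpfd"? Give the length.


Words: icnn, icnlpfd
  Position 0: all 'i' => match
  Position 1: all 'c' => match
  Position 2: all 'n' => match
  Position 3: ('n', 'l') => mismatch, stop
LCP = "icn" (length 3)

3


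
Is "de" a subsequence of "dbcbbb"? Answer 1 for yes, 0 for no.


Check if "de" is a subsequence of "dbcbbb"
Greedy scan:
  Position 0 ('d'): matches sub[0] = 'd'
  Position 1 ('b'): no match needed
  Position 2 ('c'): no match needed
  Position 3 ('b'): no match needed
  Position 4 ('b'): no match needed
  Position 5 ('b'): no match needed
Only matched 1/2 characters => not a subsequence

0


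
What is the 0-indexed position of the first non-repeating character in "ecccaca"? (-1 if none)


Input: ecccaca
Character frequencies:
  'a': 2
  'c': 4
  'e': 1
Scanning left to right for freq == 1:
  Position 0 ('e'): unique! => answer = 0

0


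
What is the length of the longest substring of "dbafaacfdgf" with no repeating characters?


Input: "dbafaacfdgf"
Sliding window (track last position of each char):
  Position 0 ('d'): window [0,0] length 1 -- new best
  Position 1 ('b'): window [0,1] length 2 -- new best
  Position 2 ('a'): window [0,2] length 3 -- new best
  Position 3 ('f'): window [0,3] length 4 -- new best
  Position 4 ('a'): repeat (last at 2), move window start to 3
  Position 4 ('a'): window [3,4] length 2
  Position 5 ('a'): repeat (last at 4), move window start to 5
  Position 5 ('a'): window [5,5] length 1
  Position 6 ('c'): window [5,6] length 2
  Position 7 ('f'): window [5,7] length 3
  Position 8 ('d'): window [5,8] length 4
  Position 9 ('g'): window [5,9] length 5 -- new best
  Position 10 ('f'): repeat (last at 7), move window start to 8
  Position 10 ('f'): window [8,10] length 3
Longest substring with no repeats: "acfdg" with length 5

5


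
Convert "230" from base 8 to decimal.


Input: "230" in base 8
Positional expansion:
  Digit '2' (value 2) x 8^2 = 128
  Digit '3' (value 3) x 8^1 = 24
  Digit '0' (value 0) x 8^0 = 0
Sum = 152

152


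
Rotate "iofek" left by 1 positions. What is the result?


Input: "iofek", rotate left by 1
First 1 characters: "i"
Remaining characters: "ofek"
Concatenate remaining + first: "ofek" + "i" = "ofeki"

ofeki


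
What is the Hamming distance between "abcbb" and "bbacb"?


Comparing "abcbb" and "bbacb" position by position:
  Position 0: 'a' vs 'b' => differ
  Position 1: 'b' vs 'b' => same
  Position 2: 'c' vs 'a' => differ
  Position 3: 'b' vs 'c' => differ
  Position 4: 'b' vs 'b' => same
Total differences (Hamming distance): 3

3


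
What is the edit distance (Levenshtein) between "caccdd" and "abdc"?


Computing edit distance: "caccdd" -> "abdc"
DP table:
           a    b    d    c
      0    1    2    3    4
  c   1    1    2    3    3
  a   2    1    2    3    4
  c   3    2    2    3    3
  c   4    3    3    3    3
  d   5    4    4    3    4
  d   6    5    5    4    4
Edit distance = dp[6][4] = 4

4


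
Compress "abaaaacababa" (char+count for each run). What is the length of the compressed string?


Input: abaaaacababa
Runs:
  'a' x 1 => "a1"
  'b' x 1 => "b1"
  'a' x 4 => "a4"
  'c' x 1 => "c1"
  'a' x 1 => "a1"
  'b' x 1 => "b1"
  'a' x 1 => "a1"
  'b' x 1 => "b1"
  'a' x 1 => "a1"
Compressed: "a1b1a4c1a1b1a1b1a1"
Compressed length: 18

18


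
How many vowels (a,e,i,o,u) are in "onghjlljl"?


Input: onghjlljl
Checking each character:
  'o' at position 0: vowel (running total: 1)
  'n' at position 1: consonant
  'g' at position 2: consonant
  'h' at position 3: consonant
  'j' at position 4: consonant
  'l' at position 5: consonant
  'l' at position 6: consonant
  'j' at position 7: consonant
  'l' at position 8: consonant
Total vowels: 1

1


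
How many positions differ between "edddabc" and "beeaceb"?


Comparing "edddabc" and "beeaceb" position by position:
  Position 0: 'e' vs 'b' => DIFFER
  Position 1: 'd' vs 'e' => DIFFER
  Position 2: 'd' vs 'e' => DIFFER
  Position 3: 'd' vs 'a' => DIFFER
  Position 4: 'a' vs 'c' => DIFFER
  Position 5: 'b' vs 'e' => DIFFER
  Position 6: 'c' vs 'b' => DIFFER
Positions that differ: 7

7


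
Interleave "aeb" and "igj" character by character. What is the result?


Interleaving "aeb" and "igj":
  Position 0: 'a' from first, 'i' from second => "ai"
  Position 1: 'e' from first, 'g' from second => "eg"
  Position 2: 'b' from first, 'j' from second => "bj"
Result: aiegbj

aiegbj


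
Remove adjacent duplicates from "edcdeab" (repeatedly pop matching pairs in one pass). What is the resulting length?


Input: edcdeab
Stack-based adjacent duplicate removal:
  Read 'e': push. Stack: e
  Read 'd': push. Stack: ed
  Read 'c': push. Stack: edc
  Read 'd': push. Stack: edcd
  Read 'e': push. Stack: edcde
  Read 'a': push. Stack: edcdea
  Read 'b': push. Stack: edcdeab
Final stack: "edcdeab" (length 7)

7


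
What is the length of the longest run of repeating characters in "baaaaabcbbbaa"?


Input: "baaaaabcbbbaa"
Scanning for longest run:
  Position 1 ('a'): new char, reset run to 1
  Position 2 ('a'): continues run of 'a', length=2
  Position 3 ('a'): continues run of 'a', length=3
  Position 4 ('a'): continues run of 'a', length=4
  Position 5 ('a'): continues run of 'a', length=5
  Position 6 ('b'): new char, reset run to 1
  Position 7 ('c'): new char, reset run to 1
  Position 8 ('b'): new char, reset run to 1
  Position 9 ('b'): continues run of 'b', length=2
  Position 10 ('b'): continues run of 'b', length=3
  Position 11 ('a'): new char, reset run to 1
  Position 12 ('a'): continues run of 'a', length=2
Longest run: 'a' with length 5

5


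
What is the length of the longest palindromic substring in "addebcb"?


Input: "addebcb"
Checking substrings for palindromes:
  [4:7] "bcb" (len 3) => palindrome
  [1:3] "dd" (len 2) => palindrome
Longest palindromic substring: "bcb" with length 3

3


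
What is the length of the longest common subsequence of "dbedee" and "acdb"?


LCS of "dbedee" and "acdb"
DP table:
           a    c    d    b
      0    0    0    0    0
  d   0    0    0    1    1
  b   0    0    0    1    2
  e   0    0    0    1    2
  d   0    0    0    1    2
  e   0    0    0    1    2
  e   0    0    0    1    2
LCS length = dp[6][4] = 2

2


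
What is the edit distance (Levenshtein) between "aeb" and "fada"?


Computing edit distance: "aeb" -> "fada"
DP table:
           f    a    d    a
      0    1    2    3    4
  a   1    1    1    2    3
  e   2    2    2    2    3
  b   3    3    3    3    3
Edit distance = dp[3][4] = 3

3


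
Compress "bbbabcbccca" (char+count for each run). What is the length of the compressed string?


Input: bbbabcbccca
Runs:
  'b' x 3 => "b3"
  'a' x 1 => "a1"
  'b' x 1 => "b1"
  'c' x 1 => "c1"
  'b' x 1 => "b1"
  'c' x 3 => "c3"
  'a' x 1 => "a1"
Compressed: "b3a1b1c1b1c3a1"
Compressed length: 14

14


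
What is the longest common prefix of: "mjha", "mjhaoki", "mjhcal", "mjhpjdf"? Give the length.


Words: mjha, mjhaoki, mjhcal, mjhpjdf
  Position 0: all 'm' => match
  Position 1: all 'j' => match
  Position 2: all 'h' => match
  Position 3: ('a', 'a', 'c', 'p') => mismatch, stop
LCP = "mjh" (length 3)

3


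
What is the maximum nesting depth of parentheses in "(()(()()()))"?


Input: "(()(()()()))"
Tracking depth:
  Position 0 '(': depth becomes 1
  Position 1 '(': depth becomes 2
  Position 2 ')': depth becomes 1
  Position 3 '(': depth becomes 2
  Position 4 '(': depth becomes 3
  Position 5 ')': depth becomes 2
  Position 6 '(': depth becomes 3
  Position 7 ')': depth becomes 2
  Position 8 '(': depth becomes 3
  Position 9 ')': depth becomes 2
  Position 10 ')': depth becomes 1
  Position 11 ')': depth becomes 0
Maximum depth reached: 3

3


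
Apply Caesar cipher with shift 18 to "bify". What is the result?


Caesar cipher: shift "bify" by 18
  'b' (pos 1) + 18 = pos 19 = 't'
  'i' (pos 8) + 18 = pos 0 = 'a'
  'f' (pos 5) + 18 = pos 23 = 'x'
  'y' (pos 24) + 18 = pos 16 = 'q'
Result: taxq

taxq
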